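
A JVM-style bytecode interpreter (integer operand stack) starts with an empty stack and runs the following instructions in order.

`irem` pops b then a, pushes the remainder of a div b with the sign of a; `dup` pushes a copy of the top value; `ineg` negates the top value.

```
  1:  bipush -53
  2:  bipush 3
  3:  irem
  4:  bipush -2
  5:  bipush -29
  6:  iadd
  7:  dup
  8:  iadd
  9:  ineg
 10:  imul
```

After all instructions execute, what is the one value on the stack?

bipush -53  [-53]
bipush 3    [-53, 3]
irem        [-2]
bipush -2   [-2, -2]
bipush -29  [-2, -2, -29]
iadd        [-2, -31]
dup         [-2, -31, -31]
iadd        [-2, -62]
ineg        [-2, 62]
imul        [-124]

-124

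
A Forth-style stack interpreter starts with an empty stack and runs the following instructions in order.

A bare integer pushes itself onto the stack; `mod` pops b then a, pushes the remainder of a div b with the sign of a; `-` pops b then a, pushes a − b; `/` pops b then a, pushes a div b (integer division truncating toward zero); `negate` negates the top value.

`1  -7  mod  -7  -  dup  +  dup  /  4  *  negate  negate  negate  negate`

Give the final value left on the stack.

1      -> 1
-7     -> 1 -7
mod    -> 1
-7     -> 1 -7
-      -> 8
dup    -> 8 8
+      -> 16
dup    -> 16 16
/      -> 1
4      -> 1 4
*      -> 4
negate -> -4
negate -> 4
negate -> -4
negate -> 4

4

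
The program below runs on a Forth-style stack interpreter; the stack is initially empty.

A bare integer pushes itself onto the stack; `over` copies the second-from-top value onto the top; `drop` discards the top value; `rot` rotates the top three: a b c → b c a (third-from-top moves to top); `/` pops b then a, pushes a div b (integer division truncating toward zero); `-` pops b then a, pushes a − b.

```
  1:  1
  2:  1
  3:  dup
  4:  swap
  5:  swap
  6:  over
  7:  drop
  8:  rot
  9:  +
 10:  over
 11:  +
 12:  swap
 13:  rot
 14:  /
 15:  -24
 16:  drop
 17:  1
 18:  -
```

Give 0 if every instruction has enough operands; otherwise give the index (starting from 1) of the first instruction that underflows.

13

1    → [1]
1    → [1, 1]
dup  → [1, 1, 1]
swap → [1, 1, 1]
swap → [1, 1, 1]
over → [1, 1, 1, 1]
drop → [1, 1, 1]
rot  → [1, 1, 1]
+    → [1, 2]
over → [1, 2, 1]
+    → [1, 3]
swap → [3, 1]
rot  — needs 3 operands, stack has 2 → underflow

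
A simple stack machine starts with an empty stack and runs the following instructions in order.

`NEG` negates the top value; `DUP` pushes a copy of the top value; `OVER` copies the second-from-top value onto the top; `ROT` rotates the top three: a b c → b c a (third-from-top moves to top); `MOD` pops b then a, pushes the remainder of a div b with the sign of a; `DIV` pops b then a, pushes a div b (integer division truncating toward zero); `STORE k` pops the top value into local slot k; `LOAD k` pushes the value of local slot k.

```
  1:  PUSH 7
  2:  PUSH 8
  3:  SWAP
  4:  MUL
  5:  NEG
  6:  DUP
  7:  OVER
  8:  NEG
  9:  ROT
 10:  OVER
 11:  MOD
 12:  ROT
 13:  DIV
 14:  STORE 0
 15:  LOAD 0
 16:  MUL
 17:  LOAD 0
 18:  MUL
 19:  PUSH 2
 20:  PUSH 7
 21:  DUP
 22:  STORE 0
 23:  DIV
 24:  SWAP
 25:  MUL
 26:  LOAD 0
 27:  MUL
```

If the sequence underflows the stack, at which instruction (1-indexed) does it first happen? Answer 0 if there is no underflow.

0

PUSH 7  -> [7]
PUSH 8  -> [7, 8]
SWAP    -> [8, 7]
MUL     -> [56]
NEG     -> [-56]
DUP     -> [-56, -56]
OVER    -> [-56, -56, -56]
NEG     -> [-56, -56, 56]
ROT     -> [-56, 56, -56]
OVER    -> [-56, 56, -56, 56]
MOD     -> [-56, 56, 0]
ROT     -> [56, 0, -56]
DIV     -> [56, 0]
STORE 0 -> [56]
LOAD 0  -> [56, 0]
MUL     -> [0]
LOAD 0  -> [0, 0]
MUL     -> [0]
PUSH 2  -> [0, 2]
PUSH 7  -> [0, 2, 7]
DUP     -> [0, 2, 7, 7]
STORE 0 -> [0, 2, 7]
DIV     -> [0, 0]
SWAP    -> [0, 0]
MUL     -> [0]
LOAD 0  -> [0, 7]
MUL     -> [0]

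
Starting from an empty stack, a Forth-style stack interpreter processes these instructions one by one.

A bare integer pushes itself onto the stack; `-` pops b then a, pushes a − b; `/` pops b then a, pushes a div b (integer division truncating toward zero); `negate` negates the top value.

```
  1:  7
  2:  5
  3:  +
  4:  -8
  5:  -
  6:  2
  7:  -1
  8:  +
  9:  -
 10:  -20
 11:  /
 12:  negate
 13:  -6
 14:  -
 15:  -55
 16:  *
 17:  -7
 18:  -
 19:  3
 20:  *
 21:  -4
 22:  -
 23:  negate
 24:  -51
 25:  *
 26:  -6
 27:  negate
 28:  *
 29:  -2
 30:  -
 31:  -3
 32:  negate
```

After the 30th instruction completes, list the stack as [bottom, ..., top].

7      -> 7
5      -> 7 5
+      -> 12
-8     -> 12 -8
-      -> 20
2      -> 20 2
-1     -> 20 2 -1
+      -> 20 1
-      -> 19
-20    -> 19 -20
/      -> 0
negate -> 0
-6     -> 0 -6
-      -> 6
-55    -> 6 -55
*      -> -330
-7     -> -330 -7
-      -> -323
3      -> -323 3
*      -> -969
-4     -> -969 -4
-      -> -965
negate -> 965
-51    -> 965 -51
*      -> -49215
-6     -> -49215 -6
negate -> -49215 6
*      -> -295290
-2     -> -295290 -2
-      -> -295288

[-295288]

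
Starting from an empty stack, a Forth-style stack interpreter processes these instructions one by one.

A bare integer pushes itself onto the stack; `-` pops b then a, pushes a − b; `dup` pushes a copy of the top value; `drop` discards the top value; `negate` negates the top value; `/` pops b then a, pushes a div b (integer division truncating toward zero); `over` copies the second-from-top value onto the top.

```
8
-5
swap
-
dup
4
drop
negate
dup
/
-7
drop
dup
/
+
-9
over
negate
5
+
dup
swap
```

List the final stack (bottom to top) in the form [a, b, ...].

8       [8]
-5      [8, -5]
swap    [-5, 8]
-       [-13]
dup     [-13, -13]
4       [-13, -13, 4]
drop    [-13, -13]
negate  [-13, 13]
dup     [-13, 13, 13]
/       [-13, 1]
-7      [-13, 1, -7]
drop    [-13, 1]
dup     [-13, 1, 1]
/       [-13, 1]
+       [-12]
-9      [-12, -9]
over    [-12, -9, -12]
negate  [-12, -9, 12]
5       [-12, -9, 12, 5]
+       [-12, -9, 17]
dup     [-12, -9, 17, 17]
swap    [-12, -9, 17, 17]

[-12, -9, 17, 17]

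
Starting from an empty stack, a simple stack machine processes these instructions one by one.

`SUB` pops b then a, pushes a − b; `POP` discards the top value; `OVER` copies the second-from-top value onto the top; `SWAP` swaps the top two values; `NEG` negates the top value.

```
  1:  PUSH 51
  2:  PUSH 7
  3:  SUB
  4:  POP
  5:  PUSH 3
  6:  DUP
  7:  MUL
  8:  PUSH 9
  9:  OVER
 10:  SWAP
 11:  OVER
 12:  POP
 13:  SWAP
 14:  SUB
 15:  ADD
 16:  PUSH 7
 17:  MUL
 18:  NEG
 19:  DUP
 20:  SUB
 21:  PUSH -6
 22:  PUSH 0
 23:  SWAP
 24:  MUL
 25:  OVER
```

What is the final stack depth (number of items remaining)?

PUSH 51 → 51
PUSH 7  → 51 7
SUB     → 44
POP     → (empty)
PUSH 3  → 3
DUP     → 3 3
MUL     → 9
PUSH 9  → 9 9
OVER    → 9 9 9
SWAP    → 9 9 9
OVER    → 9 9 9 9
POP     → 9 9 9
SWAP    → 9 9 9
SUB     → 9 0
ADD     → 9
PUSH 7  → 9 7
MUL     → 63
NEG     → -63
DUP     → -63 -63
SUB     → 0
PUSH -6 → 0 -6
PUSH 0  → 0 -6 0
SWAP    → 0 0 -6
MUL     → 0 0
OVER    → 0 0 0

3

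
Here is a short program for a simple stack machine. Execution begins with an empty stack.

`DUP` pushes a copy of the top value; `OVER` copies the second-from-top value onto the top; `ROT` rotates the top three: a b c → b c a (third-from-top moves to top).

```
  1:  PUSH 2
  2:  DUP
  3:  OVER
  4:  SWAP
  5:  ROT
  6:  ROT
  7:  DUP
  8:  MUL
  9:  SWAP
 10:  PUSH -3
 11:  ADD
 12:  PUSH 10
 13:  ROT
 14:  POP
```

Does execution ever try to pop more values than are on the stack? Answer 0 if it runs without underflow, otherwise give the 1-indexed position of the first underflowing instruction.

0

PUSH 2   [2]
DUP      [2, 2]
OVER     [2, 2, 2]
SWAP     [2, 2, 2]
ROT      [2, 2, 2]
ROT      [2, 2, 2]
DUP      [2, 2, 2, 2]
MUL      [2, 2, 4]
SWAP     [2, 4, 2]
PUSH -3  [2, 4, 2, -3]
ADD      [2, 4, -1]
PUSH 10  [2, 4, -1, 10]
ROT      [2, -1, 10, 4]
POP      [2, -1, 10]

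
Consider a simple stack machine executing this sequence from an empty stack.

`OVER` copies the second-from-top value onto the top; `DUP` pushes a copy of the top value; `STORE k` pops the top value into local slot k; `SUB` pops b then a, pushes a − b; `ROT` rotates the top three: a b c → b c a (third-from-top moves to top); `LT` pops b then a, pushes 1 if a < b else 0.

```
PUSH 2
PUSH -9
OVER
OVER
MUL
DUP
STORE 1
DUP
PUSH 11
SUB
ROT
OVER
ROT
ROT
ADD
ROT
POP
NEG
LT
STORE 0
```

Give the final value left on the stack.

2

PUSH 2  → 2
PUSH -9 → 2 -9
OVER    → 2 -9 2
OVER    → 2 -9 2 -9
MUL     → 2 -9 -18
DUP     → 2 -9 -18 -18
STORE 1 → 2 -9 -18
DUP     → 2 -9 -18 -18
PUSH 11 → 2 -9 -18 -18 11
SUB     → 2 -9 -18 -29
ROT     → 2 -18 -29 -9
OVER    → 2 -18 -29 -9 -29
ROT     → 2 -18 -9 -29 -29
ROT     → 2 -18 -29 -29 -9
ADD     → 2 -18 -29 -38
ROT     → 2 -29 -38 -18
POP     → 2 -29 -38
NEG     → 2 -29 38
LT      → 2 1
STORE 0 → 2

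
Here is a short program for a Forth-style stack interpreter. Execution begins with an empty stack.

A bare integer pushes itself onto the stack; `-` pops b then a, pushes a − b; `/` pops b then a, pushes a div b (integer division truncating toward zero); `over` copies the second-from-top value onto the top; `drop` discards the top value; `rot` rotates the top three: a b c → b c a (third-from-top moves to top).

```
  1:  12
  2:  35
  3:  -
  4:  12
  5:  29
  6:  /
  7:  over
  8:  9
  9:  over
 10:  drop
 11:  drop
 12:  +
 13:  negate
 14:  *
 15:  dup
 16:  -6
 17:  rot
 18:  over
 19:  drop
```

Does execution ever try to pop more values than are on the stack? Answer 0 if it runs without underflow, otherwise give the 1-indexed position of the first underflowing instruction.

0

12      [12]
35      [12, 35]
-       [-23]
12      [-23, 12]
29      [-23, 12, 29]
/       [-23, 0]
over    [-23, 0, -23]
9       [-23, 0, -23, 9]
over    [-23, 0, -23, 9, -23]
drop    [-23, 0, -23, 9]
drop    [-23, 0, -23]
+       [-23, -23]
negate  [-23, 23]
*       [-529]
dup     [-529, -529]
-6      [-529, -529, -6]
rot     [-529, -6, -529]
over    [-529, -6, -529, -6]
drop    [-529, -6, -529]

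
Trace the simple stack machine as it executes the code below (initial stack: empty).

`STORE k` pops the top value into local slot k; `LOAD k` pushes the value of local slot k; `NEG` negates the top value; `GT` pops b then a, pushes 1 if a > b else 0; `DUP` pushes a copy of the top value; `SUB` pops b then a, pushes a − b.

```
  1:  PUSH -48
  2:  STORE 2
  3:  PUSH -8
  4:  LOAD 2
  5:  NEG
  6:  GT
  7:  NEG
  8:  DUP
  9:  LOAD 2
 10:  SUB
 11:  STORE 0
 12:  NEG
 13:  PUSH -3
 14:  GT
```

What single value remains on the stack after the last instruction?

PUSH -48 -> [-48]
STORE 2  -> []
PUSH -8  -> [-8]
LOAD 2   -> [-8, -48]
NEG      -> [-8, 48]
GT       -> [0]
NEG      -> [0]
DUP      -> [0, 0]
LOAD 2   -> [0, 0, -48]
SUB      -> [0, 48]
STORE 0  -> [0]
NEG      -> [0]
PUSH -3  -> [0, -3]
GT       -> [1]

1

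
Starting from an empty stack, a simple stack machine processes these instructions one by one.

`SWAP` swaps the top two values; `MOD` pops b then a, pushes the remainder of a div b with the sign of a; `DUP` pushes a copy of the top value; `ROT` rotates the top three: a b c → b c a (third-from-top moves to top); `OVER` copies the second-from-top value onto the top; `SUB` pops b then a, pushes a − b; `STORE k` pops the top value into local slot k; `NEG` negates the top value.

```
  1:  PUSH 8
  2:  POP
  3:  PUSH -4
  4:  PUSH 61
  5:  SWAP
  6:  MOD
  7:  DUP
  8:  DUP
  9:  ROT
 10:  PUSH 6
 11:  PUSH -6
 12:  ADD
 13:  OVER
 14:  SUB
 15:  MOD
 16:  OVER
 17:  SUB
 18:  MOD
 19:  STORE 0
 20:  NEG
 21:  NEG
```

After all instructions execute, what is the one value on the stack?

PUSH 8   8
POP      (empty)
PUSH -4  -4
PUSH 61  -4 61
SWAP     61 -4
MOD      1
DUP      1 1
DUP      1 1 1
ROT      1 1 1
PUSH 6   1 1 1 6
PUSH -6  1 1 1 6 -6
ADD      1 1 1 0
OVER     1 1 1 0 1
SUB      1 1 1 -1
MOD      1 1 0
OVER     1 1 0 1
SUB      1 1 -1
MOD      1 0
STORE 0  1
NEG      -1
NEG      1

1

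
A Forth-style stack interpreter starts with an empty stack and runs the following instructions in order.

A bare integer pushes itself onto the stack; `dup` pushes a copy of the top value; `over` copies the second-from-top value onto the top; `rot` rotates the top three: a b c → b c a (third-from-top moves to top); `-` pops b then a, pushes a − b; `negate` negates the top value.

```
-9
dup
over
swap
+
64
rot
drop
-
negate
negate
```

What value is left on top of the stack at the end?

-9     -> [-9]
dup    -> [-9, -9]
over   -> [-9, -9, -9]
swap   -> [-9, -9, -9]
+      -> [-9, -18]
64     -> [-9, -18, 64]
rot    -> [-18, 64, -9]
drop   -> [-18, 64]
-      -> [-82]
negate -> [82]
negate -> [-82]

-82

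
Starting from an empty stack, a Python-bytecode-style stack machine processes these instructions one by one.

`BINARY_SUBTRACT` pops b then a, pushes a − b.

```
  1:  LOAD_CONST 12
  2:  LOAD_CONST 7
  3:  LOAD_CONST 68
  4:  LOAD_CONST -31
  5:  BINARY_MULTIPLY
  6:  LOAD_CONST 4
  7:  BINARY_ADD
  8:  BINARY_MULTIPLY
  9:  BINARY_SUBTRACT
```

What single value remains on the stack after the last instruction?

LOAD_CONST 12   -> [12]
LOAD_CONST 7    -> [12, 7]
LOAD_CONST 68   -> [12, 7, 68]
LOAD_CONST -31  -> [12, 7, 68, -31]
BINARY_MULTIPLY -> [12, 7, -2108]
LOAD_CONST 4    -> [12, 7, -2108, 4]
BINARY_ADD      -> [12, 7, -2104]
BINARY_MULTIPLY -> [12, -14728]
BINARY_SUBTRACT -> [14740]

14740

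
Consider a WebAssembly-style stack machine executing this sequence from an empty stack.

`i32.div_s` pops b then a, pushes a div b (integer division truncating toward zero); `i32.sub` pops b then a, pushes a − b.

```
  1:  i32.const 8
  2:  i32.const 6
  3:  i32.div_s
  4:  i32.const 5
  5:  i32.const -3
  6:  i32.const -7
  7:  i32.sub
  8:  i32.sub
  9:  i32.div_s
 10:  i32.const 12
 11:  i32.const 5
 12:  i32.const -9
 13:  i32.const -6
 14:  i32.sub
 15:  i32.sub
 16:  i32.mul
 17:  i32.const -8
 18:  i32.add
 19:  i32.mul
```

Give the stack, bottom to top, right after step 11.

i32.const 8   8
i32.const 6   8 6
i32.div_s     1
i32.const 5   1 5
i32.const -3  1 5 -3
i32.const -7  1 5 -3 -7
i32.sub       1 5 4
i32.sub       1 1
i32.div_s     1
i32.const 12  1 12
i32.const 5   1 12 5

[1, 12, 5]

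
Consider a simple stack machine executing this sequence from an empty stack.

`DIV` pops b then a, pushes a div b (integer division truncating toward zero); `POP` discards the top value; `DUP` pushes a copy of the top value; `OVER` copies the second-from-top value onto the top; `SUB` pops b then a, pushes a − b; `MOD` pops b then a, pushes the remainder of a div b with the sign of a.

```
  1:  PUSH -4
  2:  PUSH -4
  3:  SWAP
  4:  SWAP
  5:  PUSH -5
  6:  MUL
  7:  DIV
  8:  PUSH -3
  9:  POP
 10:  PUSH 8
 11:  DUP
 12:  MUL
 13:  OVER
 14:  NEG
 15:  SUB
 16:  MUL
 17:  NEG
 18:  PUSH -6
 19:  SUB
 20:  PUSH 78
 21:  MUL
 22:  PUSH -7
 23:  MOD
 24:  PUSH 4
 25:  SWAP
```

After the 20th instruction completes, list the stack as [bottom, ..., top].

[6, 78]

PUSH -4 → [-4]
PUSH -4 → [-4, -4]
SWAP    → [-4, -4]
SWAP    → [-4, -4]
PUSH -5 → [-4, -4, -5]
MUL     → [-4, 20]
DIV     → [0]
PUSH -3 → [0, -3]
POP     → [0]
PUSH 8  → [0, 8]
DUP     → [0, 8, 8]
MUL     → [0, 64]
OVER    → [0, 64, 0]
NEG     → [0, 64, 0]
SUB     → [0, 64]
MUL     → [0]
NEG     → [0]
PUSH -6 → [0, -6]
SUB     → [6]
PUSH 78 → [6, 78]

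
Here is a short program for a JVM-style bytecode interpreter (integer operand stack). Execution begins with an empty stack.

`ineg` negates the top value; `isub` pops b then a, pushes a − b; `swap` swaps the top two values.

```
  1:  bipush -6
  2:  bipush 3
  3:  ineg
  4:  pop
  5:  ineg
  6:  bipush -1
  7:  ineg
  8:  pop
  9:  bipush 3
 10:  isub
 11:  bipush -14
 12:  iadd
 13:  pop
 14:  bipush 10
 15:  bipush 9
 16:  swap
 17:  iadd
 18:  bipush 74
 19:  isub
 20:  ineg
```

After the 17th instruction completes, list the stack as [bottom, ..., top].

bipush -6  -> [-6]
bipush 3   -> [-6, 3]
ineg       -> [-6, -3]
pop        -> [-6]
ineg       -> [6]
bipush -1  -> [6, -1]
ineg       -> [6, 1]
pop        -> [6]
bipush 3   -> [6, 3]
isub       -> [3]
bipush -14 -> [3, -14]
iadd       -> [-11]
pop        -> []
bipush 10  -> [10]
bipush 9   -> [10, 9]
swap       -> [9, 10]
iadd       -> [19]

[19]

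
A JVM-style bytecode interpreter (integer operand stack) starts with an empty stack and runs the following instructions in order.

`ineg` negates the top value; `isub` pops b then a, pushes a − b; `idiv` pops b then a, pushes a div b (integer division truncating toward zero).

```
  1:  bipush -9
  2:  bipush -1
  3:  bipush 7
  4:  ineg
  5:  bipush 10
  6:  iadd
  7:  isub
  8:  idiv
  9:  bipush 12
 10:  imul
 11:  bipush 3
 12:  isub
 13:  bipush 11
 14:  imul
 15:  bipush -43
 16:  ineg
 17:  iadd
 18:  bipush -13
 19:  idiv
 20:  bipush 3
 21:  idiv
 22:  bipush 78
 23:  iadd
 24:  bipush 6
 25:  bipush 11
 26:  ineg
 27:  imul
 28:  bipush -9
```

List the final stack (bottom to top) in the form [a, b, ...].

bipush -9   [-9]
bipush -1   [-9, -1]
bipush 7    [-9, -1, 7]
ineg        [-9, -1, -7]
bipush 10   [-9, -1, -7, 10]
iadd        [-9, -1, 3]
isub        [-9, -4]
idiv        [2]
bipush 12   [2, 12]
imul        [24]
bipush 3    [24, 3]
isub        [21]
bipush 11   [21, 11]
imul        [231]
bipush -43  [231, -43]
ineg        [231, 43]
iadd        [274]
bipush -13  [274, -13]
idiv        [-21]
bipush 3    [-21, 3]
idiv        [-7]
bipush 78   [-7, 78]
iadd        [71]
bipush 6    [71, 6]
bipush 11   [71, 6, 11]
ineg        [71, 6, -11]
imul        [71, -66]
bipush -9   [71, -66, -9]

[71, -66, -9]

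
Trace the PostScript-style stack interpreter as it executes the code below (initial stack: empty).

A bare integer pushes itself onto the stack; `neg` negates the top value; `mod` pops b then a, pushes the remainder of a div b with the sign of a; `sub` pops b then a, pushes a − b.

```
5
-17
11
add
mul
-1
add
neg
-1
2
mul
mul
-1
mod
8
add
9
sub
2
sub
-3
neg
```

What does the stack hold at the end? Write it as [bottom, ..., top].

5   : 5
-17 : 5 -17
11  : 5 -17 11
add : 5 -6
mul : -30
-1  : -30 -1
add : -31
neg : 31
-1  : 31 -1
2   : 31 -1 2
mul : 31 -2
mul : -62
-1  : -62 -1
mod : 0
8   : 0 8
add : 8
9   : 8 9
sub : -1
2   : -1 2
sub : -3
-3  : -3 -3
neg : -3 3

[-3, 3]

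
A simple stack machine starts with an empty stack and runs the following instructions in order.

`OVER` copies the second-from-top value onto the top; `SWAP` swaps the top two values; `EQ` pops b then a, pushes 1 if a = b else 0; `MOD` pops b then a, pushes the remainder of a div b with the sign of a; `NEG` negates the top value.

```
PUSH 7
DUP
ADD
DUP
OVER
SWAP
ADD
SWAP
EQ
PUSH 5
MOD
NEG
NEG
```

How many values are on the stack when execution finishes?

PUSH 7  7
DUP     7 7
ADD     14
DUP     14 14
OVER    14 14 14
SWAP    14 14 14
ADD     14 28
SWAP    28 14
EQ      0
PUSH 5  0 5
MOD     0
NEG     0
NEG     0

1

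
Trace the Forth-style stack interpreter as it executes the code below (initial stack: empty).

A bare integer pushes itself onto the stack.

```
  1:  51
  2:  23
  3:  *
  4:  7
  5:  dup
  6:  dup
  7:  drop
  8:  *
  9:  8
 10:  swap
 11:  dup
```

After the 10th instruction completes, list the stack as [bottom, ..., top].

[1173, 8, 49]

51    51
23    51 23
*     1173
7     1173 7
dup   1173 7 7
dup   1173 7 7 7
drop  1173 7 7
*     1173 49
8     1173 49 8
swap  1173 8 49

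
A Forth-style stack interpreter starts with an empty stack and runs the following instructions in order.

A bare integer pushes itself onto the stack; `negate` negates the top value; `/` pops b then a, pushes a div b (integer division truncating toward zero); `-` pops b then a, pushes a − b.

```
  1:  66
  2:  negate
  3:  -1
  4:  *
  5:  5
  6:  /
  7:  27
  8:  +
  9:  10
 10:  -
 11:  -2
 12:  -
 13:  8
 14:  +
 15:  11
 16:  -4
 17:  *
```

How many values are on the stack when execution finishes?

2

66     → 66
negate → -66
-1     → -66 -1
*      → 66
5      → 66 5
/      → 13
27     → 13 27
+      → 40
10     → 40 10
-      → 30
-2     → 30 -2
-      → 32
8      → 32 8
+      → 40
11     → 40 11
-4     → 40 11 -4
*      → 40 -44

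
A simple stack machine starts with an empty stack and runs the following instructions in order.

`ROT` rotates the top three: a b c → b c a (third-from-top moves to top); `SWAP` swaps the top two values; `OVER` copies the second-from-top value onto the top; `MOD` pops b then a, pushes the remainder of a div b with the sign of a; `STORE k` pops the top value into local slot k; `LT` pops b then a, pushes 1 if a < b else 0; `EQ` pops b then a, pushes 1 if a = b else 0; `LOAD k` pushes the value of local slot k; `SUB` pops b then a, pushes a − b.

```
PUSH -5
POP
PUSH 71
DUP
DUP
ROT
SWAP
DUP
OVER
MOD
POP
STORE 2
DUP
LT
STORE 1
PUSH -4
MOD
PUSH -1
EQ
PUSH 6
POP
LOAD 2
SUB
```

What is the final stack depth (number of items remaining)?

PUSH -5 → [-5]
POP     → []
PUSH 71 → [71]
DUP     → [71, 71]
DUP     → [71, 71, 71]
ROT     → [71, 71, 71]
SWAP    → [71, 71, 71]
DUP     → [71, 71, 71, 71]
OVER    → [71, 71, 71, 71, 71]
MOD     → [71, 71, 71, 0]
POP     → [71, 71, 71]
STORE 2 → [71, 71]
DUP     → [71, 71, 71]
LT      → [71, 0]
STORE 1 → [71]
PUSH -4 → [71, -4]
MOD     → [3]
PUSH -1 → [3, -1]
EQ      → [0]
PUSH 6  → [0, 6]
POP     → [0]
LOAD 2  → [0, 71]
SUB     → [-71]

1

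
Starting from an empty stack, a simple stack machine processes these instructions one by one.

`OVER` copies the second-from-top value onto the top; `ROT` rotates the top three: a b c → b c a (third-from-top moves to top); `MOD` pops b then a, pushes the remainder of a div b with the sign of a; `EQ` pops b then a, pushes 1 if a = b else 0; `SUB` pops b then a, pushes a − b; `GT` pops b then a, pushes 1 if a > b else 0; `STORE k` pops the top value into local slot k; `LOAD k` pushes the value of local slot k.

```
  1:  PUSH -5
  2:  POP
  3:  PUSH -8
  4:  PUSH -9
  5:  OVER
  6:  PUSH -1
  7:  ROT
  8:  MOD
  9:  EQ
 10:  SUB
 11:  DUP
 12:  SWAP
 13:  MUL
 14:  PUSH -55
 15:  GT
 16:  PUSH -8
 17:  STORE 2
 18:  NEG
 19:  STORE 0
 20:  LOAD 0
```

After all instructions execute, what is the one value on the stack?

PUSH -5  : [-5]
POP      : []
PUSH -8  : [-8]
PUSH -9  : [-8, -9]
OVER     : [-8, -9, -8]
PUSH -1  : [-8, -9, -8, -1]
ROT      : [-8, -8, -1, -9]
MOD      : [-8, -8, -1]
EQ       : [-8, 0]
SUB      : [-8]
DUP      : [-8, -8]
SWAP     : [-8, -8]
MUL      : [64]
PUSH -55 : [64, -55]
GT       : [1]
PUSH -8  : [1, -8]
STORE 2  : [1]
NEG      : [-1]
STORE 0  : []
LOAD 0   : [-1]

-1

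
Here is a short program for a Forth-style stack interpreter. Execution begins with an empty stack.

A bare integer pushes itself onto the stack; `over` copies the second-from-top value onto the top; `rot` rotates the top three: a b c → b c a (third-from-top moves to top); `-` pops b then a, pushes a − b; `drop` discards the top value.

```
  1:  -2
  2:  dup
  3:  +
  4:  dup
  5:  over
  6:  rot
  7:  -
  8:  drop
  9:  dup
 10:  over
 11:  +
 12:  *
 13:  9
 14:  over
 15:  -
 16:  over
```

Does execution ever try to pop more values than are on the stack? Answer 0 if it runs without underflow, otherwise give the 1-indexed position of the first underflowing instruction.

-2   → [-2]
dup  → [-2, -2]
+    → [-4]
dup  → [-4, -4]
over → [-4, -4, -4]
rot  → [-4, -4, -4]
-    → [-4, 0]
drop → [-4]
dup  → [-4, -4]
over → [-4, -4, -4]
+    → [-4, -8]
*    → [32]
9    → [32, 9]
over → [32, 9, 32]
-    → [32, -23]
over → [32, -23, 32]

0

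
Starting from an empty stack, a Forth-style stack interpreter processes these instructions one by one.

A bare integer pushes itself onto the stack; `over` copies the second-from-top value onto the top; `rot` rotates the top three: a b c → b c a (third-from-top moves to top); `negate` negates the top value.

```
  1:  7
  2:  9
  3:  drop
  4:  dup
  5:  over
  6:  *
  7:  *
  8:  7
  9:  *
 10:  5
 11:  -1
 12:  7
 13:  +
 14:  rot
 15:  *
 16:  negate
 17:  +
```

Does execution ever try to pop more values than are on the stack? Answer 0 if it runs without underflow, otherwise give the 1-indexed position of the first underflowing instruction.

0

7       [7]
9       [7, 9]
drop    [7]
dup     [7, 7]
over    [7, 7, 7]
*       [7, 49]
*       [343]
7       [343, 7]
*       [2401]
5       [2401, 5]
-1      [2401, 5, -1]
7       [2401, 5, -1, 7]
+       [2401, 5, 6]
rot     [5, 6, 2401]
*       [5, 14406]
negate  [5, -14406]
+       [-14401]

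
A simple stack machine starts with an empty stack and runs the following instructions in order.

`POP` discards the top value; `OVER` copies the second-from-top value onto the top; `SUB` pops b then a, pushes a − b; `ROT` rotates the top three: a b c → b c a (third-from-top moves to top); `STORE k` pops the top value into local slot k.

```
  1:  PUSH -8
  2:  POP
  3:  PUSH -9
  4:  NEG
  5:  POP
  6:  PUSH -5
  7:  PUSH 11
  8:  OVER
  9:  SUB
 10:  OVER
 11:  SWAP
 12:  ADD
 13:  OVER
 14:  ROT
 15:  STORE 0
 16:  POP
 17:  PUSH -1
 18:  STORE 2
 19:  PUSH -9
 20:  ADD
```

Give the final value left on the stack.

PUSH -8 : [-8]
POP     : []
PUSH -9 : [-9]
NEG     : [9]
POP     : []
PUSH -5 : [-5]
PUSH 11 : [-5, 11]
OVER    : [-5, 11, -5]
SUB     : [-5, 16]
OVER    : [-5, 16, -5]
SWAP    : [-5, -5, 16]
ADD     : [-5, 11]
OVER    : [-5, 11, -5]
ROT     : [11, -5, -5]
STORE 0 : [11, -5]
POP     : [11]
PUSH -1 : [11, -1]
STORE 2 : [11]
PUSH -9 : [11, -9]
ADD     : [2]

2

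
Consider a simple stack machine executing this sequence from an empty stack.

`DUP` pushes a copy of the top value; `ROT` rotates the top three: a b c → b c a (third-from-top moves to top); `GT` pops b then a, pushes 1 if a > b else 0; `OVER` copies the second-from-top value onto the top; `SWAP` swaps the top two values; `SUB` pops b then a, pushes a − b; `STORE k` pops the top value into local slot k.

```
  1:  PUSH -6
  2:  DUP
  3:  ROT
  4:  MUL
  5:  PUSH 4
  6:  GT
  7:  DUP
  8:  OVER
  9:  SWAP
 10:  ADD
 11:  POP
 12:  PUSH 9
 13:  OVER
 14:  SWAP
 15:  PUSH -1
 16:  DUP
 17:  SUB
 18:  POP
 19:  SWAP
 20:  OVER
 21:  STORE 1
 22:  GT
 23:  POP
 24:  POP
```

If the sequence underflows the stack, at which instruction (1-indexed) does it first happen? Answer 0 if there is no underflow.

PUSH -6 -> [-6]
DUP     -> [-6, -6]
ROT  — needs 3 operands, stack has 2 → underflow

3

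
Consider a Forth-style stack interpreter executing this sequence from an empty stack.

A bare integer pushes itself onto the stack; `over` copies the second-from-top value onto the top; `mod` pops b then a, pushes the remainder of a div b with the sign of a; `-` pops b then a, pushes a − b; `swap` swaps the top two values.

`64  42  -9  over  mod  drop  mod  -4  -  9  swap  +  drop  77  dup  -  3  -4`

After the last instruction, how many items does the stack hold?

3

64   → [64]
42   → [64, 42]
-9   → [64, 42, -9]
over → [64, 42, -9, 42]
mod  → [64, 42, -9]
drop → [64, 42]
mod  → [22]
-4   → [22, -4]
-    → [26]
9    → [26, 9]
swap → [9, 26]
+    → [35]
drop → []
77   → [77]
dup  → [77, 77]
-    → [0]
3    → [0, 3]
-4   → [0, 3, -4]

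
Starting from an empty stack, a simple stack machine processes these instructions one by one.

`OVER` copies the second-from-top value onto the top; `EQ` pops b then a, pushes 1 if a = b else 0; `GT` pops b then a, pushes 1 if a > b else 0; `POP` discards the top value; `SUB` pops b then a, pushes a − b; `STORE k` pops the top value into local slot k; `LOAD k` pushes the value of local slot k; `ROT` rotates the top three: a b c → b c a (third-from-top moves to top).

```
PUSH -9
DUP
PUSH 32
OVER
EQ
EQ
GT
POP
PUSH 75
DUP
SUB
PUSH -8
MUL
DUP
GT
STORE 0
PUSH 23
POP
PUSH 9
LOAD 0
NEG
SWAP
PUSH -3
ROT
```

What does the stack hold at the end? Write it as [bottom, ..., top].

[9, -3, 0]

PUSH -9 → [-9]
DUP     → [-9, -9]
PUSH 32 → [-9, -9, 32]
OVER    → [-9, -9, 32, -9]
EQ      → [-9, -9, 0]
EQ      → [-9, 0]
GT      → [0]
POP     → []
PUSH 75 → [75]
DUP     → [75, 75]
SUB     → [0]
PUSH -8 → [0, -8]
MUL     → [0]
DUP     → [0, 0]
GT      → [0]
STORE 0 → []
PUSH 23 → [23]
POP     → []
PUSH 9  → [9]
LOAD 0  → [9, 0]
NEG     → [9, 0]
SWAP    → [0, 9]
PUSH -3 → [0, 9, -3]
ROT     → [9, -3, 0]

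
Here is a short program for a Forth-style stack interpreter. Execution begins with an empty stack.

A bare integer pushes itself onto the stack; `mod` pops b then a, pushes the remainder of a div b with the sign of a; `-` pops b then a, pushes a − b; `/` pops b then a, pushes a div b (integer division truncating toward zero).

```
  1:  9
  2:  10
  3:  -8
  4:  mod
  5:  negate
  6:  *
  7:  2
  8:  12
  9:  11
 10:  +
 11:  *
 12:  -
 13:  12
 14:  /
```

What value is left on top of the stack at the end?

9       [9]
10      [9, 10]
-8      [9, 10, -8]
mod     [9, 2]
negate  [9, -2]
*       [-18]
2       [-18, 2]
12      [-18, 2, 12]
11      [-18, 2, 12, 11]
+       [-18, 2, 23]
*       [-18, 46]
-       [-64]
12      [-64, 12]
/       [-5]

-5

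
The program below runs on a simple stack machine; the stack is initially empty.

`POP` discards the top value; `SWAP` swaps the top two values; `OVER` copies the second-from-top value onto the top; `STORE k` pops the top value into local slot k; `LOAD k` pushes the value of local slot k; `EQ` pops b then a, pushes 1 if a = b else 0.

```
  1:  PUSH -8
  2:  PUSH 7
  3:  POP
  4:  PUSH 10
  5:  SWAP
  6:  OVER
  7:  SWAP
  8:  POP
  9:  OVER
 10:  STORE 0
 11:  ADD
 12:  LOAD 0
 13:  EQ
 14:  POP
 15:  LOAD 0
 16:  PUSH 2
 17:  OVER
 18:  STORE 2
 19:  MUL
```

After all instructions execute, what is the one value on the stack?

PUSH -8 : [-8]
PUSH 7  : [-8, 7]
POP     : [-8]
PUSH 10 : [-8, 10]
SWAP    : [10, -8]
OVER    : [10, -8, 10]
SWAP    : [10, 10, -8]
POP     : [10, 10]
OVER    : [10, 10, 10]
STORE 0 : [10, 10]
ADD     : [20]
LOAD 0  : [20, 10]
EQ      : [0]
POP     : []
LOAD 0  : [10]
PUSH 2  : [10, 2]
OVER    : [10, 2, 10]
STORE 2 : [10, 2]
MUL     : [20]

20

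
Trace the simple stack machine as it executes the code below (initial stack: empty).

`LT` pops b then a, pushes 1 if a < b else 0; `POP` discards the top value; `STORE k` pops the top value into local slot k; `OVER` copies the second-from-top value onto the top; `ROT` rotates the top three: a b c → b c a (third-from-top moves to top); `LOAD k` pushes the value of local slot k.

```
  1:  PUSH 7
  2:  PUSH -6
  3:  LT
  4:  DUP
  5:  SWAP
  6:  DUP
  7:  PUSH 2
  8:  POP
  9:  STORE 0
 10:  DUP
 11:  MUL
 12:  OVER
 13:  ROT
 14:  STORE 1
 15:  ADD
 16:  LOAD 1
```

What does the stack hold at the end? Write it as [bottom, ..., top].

[0, 0]

PUSH 7  -> [7]
PUSH -6 -> [7, -6]
LT      -> [0]
DUP     -> [0, 0]
SWAP    -> [0, 0]
DUP     -> [0, 0, 0]
PUSH 2  -> [0, 0, 0, 2]
POP     -> [0, 0, 0]
STORE 0 -> [0, 0]
DUP     -> [0, 0, 0]
MUL     -> [0, 0]
OVER    -> [0, 0, 0]
ROT     -> [0, 0, 0]
STORE 1 -> [0, 0]
ADD     -> [0]
LOAD 1  -> [0, 0]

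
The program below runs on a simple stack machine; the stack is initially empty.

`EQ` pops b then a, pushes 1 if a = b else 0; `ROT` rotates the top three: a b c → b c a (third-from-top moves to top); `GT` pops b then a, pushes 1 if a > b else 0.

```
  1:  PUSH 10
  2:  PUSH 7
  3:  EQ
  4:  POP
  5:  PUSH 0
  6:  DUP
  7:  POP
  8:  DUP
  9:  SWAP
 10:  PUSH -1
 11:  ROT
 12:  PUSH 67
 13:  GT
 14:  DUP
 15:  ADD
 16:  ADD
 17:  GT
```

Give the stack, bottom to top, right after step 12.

PUSH 10  [10]
PUSH 7   [10, 7]
EQ       [0]
POP      []
PUSH 0   [0]
DUP      [0, 0]
POP      [0]
DUP      [0, 0]
SWAP     [0, 0]
PUSH -1  [0, 0, -1]
ROT      [0, -1, 0]
PUSH 67  [0, -1, 0, 67]

[0, -1, 0, 67]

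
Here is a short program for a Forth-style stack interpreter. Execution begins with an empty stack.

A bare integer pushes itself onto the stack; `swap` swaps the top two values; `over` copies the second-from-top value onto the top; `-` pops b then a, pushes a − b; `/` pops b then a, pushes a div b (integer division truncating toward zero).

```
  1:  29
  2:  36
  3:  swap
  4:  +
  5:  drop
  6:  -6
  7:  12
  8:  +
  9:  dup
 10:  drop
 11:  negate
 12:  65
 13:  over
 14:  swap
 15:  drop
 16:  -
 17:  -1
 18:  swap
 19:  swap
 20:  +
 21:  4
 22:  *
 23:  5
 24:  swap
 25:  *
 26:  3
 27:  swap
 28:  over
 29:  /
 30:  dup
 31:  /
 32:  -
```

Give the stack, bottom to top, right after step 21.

29     -> [29]
36     -> [29, 36]
swap   -> [36, 29]
+      -> [65]
drop   -> []
-6     -> [-6]
12     -> [-6, 12]
+      -> [6]
dup    -> [6, 6]
drop   -> [6]
negate -> [-6]
65     -> [-6, 65]
over   -> [-6, 65, -6]
swap   -> [-6, -6, 65]
drop   -> [-6, -6]
-      -> [0]
-1     -> [0, -1]
swap   -> [-1, 0]
swap   -> [0, -1]
+      -> [-1]
4      -> [-1, 4]

[-1, 4]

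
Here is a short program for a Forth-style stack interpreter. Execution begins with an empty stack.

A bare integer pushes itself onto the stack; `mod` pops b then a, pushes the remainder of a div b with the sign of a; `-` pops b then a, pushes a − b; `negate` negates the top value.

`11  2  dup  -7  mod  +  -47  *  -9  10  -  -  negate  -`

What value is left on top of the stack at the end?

11     : [11]
2      : [11, 2]
dup    : [11, 2, 2]
-7     : [11, 2, 2, -7]
mod    : [11, 2, 2]
+      : [11, 4]
-47    : [11, 4, -47]
*      : [11, -188]
-9     : [11, -188, -9]
10     : [11, -188, -9, 10]
-      : [11, -188, -19]
-      : [11, -169]
negate : [11, 169]
-      : [-158]

-158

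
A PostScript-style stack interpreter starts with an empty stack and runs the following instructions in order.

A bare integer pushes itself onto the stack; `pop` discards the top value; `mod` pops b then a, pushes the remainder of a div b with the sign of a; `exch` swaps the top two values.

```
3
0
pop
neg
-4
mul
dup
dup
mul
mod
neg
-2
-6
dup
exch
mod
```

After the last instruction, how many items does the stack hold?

3

3     3
0     3 0
pop   3
neg   -3
-4    -3 -4
mul   12
dup   12 12
dup   12 12 12
mul   12 144
mod   12
neg   -12
-2    -12 -2
-6    -12 -2 -6
dup   -12 -2 -6 -6
exch  -12 -2 -6 -6
mod   -12 -2 0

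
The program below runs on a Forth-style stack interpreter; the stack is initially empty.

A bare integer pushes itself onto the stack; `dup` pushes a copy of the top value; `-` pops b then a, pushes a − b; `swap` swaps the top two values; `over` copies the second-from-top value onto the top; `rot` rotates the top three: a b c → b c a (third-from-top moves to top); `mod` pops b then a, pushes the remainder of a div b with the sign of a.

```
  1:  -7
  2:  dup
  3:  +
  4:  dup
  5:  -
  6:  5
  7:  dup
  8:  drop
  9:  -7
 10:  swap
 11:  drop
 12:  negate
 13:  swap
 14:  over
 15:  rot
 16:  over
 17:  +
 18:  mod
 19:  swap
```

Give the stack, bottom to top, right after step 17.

[0, 7, 14]

-7     → [-7]
dup    → [-7, -7]
+      → [-14]
dup    → [-14, -14]
-      → [0]
5      → [0, 5]
dup    → [0, 5, 5]
drop   → [0, 5]
-7     → [0, 5, -7]
swap   → [0, -7, 5]
drop   → [0, -7]
negate → [0, 7]
swap   → [7, 0]
over   → [7, 0, 7]
rot    → [0, 7, 7]
over   → [0, 7, 7, 7]
+      → [0, 7, 14]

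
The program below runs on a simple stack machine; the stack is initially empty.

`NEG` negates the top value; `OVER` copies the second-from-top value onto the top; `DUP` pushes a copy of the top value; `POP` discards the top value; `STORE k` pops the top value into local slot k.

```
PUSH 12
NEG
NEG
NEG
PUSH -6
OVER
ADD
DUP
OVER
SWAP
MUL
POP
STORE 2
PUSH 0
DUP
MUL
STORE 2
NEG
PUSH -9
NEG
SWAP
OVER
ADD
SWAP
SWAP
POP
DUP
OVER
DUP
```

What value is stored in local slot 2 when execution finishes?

PUSH 12 : 12
NEG     : -12
NEG     : 12
NEG     : -12
PUSH -6 : -12 -6
OVER    : -12 -6 -12
ADD     : -12 -18
DUP     : -12 -18 -18
OVER    : -12 -18 -18 -18
SWAP    : -12 -18 -18 -18
MUL     : -12 -18 324
POP     : -12 -18
STORE 2 : -12
PUSH 0  : -12 0
DUP     : -12 0 0
MUL     : -12 0
STORE 2 : -12
NEG     : 12
PUSH -9 : 12 -9
NEG     : 12 9
SWAP    : 9 12
OVER    : 9 12 9
ADD     : 9 21
SWAP    : 21 9
SWAP    : 9 21
POP     : 9
DUP     : 9 9
OVER    : 9 9 9
DUP     : 9 9 9 9

0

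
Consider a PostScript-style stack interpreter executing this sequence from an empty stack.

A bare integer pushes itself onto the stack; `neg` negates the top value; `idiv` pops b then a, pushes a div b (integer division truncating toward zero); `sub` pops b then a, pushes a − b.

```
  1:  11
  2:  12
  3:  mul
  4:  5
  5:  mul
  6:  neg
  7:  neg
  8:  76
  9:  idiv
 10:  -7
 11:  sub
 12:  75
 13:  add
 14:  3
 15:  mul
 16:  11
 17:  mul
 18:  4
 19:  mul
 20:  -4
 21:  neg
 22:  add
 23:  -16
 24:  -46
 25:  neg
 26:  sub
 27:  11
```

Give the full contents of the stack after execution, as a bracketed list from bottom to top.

[11884, -62, 11]

11   : [11]
12   : [11, 12]
mul  : [132]
5    : [132, 5]
mul  : [660]
neg  : [-660]
neg  : [660]
76   : [660, 76]
idiv : [8]
-7   : [8, -7]
sub  : [15]
75   : [15, 75]
add  : [90]
3    : [90, 3]
mul  : [270]
11   : [270, 11]
mul  : [2970]
4    : [2970, 4]
mul  : [11880]
-4   : [11880, -4]
neg  : [11880, 4]
add  : [11884]
-16  : [11884, -16]
-46  : [11884, -16, -46]
neg  : [11884, -16, 46]
sub  : [11884, -62]
11   : [11884, -62, 11]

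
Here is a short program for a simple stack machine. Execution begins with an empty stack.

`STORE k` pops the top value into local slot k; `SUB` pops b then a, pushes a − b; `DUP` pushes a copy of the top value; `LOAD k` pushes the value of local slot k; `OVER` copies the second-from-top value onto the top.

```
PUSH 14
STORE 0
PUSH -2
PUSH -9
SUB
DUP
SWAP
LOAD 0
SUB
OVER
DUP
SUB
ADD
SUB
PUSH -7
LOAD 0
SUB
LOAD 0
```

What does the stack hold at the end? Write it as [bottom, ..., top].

PUSH 14 : 14
STORE 0 : (empty)
PUSH -2 : -2
PUSH -9 : -2 -9
SUB     : 7
DUP     : 7 7
SWAP    : 7 7
LOAD 0  : 7 7 14
SUB     : 7 -7
OVER    : 7 -7 7
DUP     : 7 -7 7 7
SUB     : 7 -7 0
ADD     : 7 -7
SUB     : 14
PUSH -7 : 14 -7
LOAD 0  : 14 -7 14
SUB     : 14 -21
LOAD 0  : 14 -21 14

[14, -21, 14]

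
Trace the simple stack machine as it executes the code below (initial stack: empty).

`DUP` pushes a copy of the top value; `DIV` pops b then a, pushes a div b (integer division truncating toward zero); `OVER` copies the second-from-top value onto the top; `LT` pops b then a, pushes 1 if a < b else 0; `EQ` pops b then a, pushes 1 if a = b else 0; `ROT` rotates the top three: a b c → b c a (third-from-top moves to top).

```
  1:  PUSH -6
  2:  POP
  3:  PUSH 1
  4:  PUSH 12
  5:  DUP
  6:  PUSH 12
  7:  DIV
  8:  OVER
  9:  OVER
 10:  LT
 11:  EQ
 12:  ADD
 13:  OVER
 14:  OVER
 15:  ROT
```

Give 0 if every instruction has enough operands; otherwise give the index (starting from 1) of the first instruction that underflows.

0

PUSH -6 -> [-6]
POP     -> []
PUSH 1  -> [1]
PUSH 12 -> [1, 12]
DUP     -> [1, 12, 12]
PUSH 12 -> [1, 12, 12, 12]
DIV     -> [1, 12, 1]
OVER    -> [1, 12, 1, 12]
OVER    -> [1, 12, 1, 12, 1]
LT      -> [1, 12, 1, 0]
EQ      -> [1, 12, 0]
ADD     -> [1, 12]
OVER    -> [1, 12, 1]
OVER    -> [1, 12, 1, 12]
ROT     -> [1, 1, 12, 12]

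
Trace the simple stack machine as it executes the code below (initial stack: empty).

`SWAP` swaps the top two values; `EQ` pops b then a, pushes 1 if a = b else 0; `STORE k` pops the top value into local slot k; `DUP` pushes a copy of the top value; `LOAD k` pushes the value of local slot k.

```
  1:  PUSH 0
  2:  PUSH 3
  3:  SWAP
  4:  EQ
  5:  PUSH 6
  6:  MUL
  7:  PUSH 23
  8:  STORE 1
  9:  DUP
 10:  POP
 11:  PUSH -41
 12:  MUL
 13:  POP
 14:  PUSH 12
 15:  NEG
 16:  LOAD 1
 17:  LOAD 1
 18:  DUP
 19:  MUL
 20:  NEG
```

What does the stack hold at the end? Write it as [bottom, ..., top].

[-12, 23, -529]

PUSH 0   -> [0]
PUSH 3   -> [0, 3]
SWAP     -> [3, 0]
EQ       -> [0]
PUSH 6   -> [0, 6]
MUL      -> [0]
PUSH 23  -> [0, 23]
STORE 1  -> [0]
DUP      -> [0, 0]
POP      -> [0]
PUSH -41 -> [0, -41]
MUL      -> [0]
POP      -> []
PUSH 12  -> [12]
NEG      -> [-12]
LOAD 1   -> [-12, 23]
LOAD 1   -> [-12, 23, 23]
DUP      -> [-12, 23, 23, 23]
MUL      -> [-12, 23, 529]
NEG      -> [-12, 23, -529]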